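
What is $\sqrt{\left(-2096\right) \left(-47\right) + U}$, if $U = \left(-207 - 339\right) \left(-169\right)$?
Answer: $\sqrt{190786} \approx 436.79$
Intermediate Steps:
$U = 92274$ ($U = \left(-546\right) \left(-169\right) = 92274$)
$\sqrt{\left(-2096\right) \left(-47\right) + U} = \sqrt{\left(-2096\right) \left(-47\right) + 92274} = \sqrt{98512 + 92274} = \sqrt{190786}$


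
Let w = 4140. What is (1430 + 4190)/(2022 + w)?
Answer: 2810/3081 ≈ 0.91204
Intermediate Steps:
(1430 + 4190)/(2022 + w) = (1430 + 4190)/(2022 + 4140) = 5620/6162 = 5620*(1/6162) = 2810/3081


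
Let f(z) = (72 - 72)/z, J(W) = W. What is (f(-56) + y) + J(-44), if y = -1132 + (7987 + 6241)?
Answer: 13052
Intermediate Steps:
y = 13096 (y = -1132 + 14228 = 13096)
f(z) = 0 (f(z) = 0/z = 0)
(f(-56) + y) + J(-44) = (0 + 13096) - 44 = 13096 - 44 = 13052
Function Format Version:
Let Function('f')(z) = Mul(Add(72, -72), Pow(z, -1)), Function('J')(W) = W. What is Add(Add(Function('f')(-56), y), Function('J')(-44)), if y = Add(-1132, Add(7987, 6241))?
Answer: 13052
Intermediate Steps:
y = 13096 (y = Add(-1132, 14228) = 13096)
Function('f')(z) = 0 (Function('f')(z) = Mul(0, Pow(z, -1)) = 0)
Add(Add(Function('f')(-56), y), Function('J')(-44)) = Add(Add(0, 13096), -44) = Add(13096, -44) = 13052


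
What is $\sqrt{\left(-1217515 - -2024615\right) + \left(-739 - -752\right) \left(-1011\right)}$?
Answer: $\sqrt{793957} \approx 891.04$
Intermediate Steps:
$\sqrt{\left(-1217515 - -2024615\right) + \left(-739 - -752\right) \left(-1011\right)} = \sqrt{\left(-1217515 + 2024615\right) + \left(-739 + 752\right) \left(-1011\right)} = \sqrt{807100 + 13 \left(-1011\right)} = \sqrt{807100 - 13143} = \sqrt{793957}$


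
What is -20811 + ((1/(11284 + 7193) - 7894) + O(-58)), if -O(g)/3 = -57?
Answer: -527222717/18477 ≈ -28534.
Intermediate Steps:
O(g) = 171 (O(g) = -3*(-57) = 171)
-20811 + ((1/(11284 + 7193) - 7894) + O(-58)) = -20811 + ((1/(11284 + 7193) - 7894) + 171) = -20811 + ((1/18477 - 7894) + 171) = -20811 + (-145857437/18477 + 171) = -20811 - 142697870/18477 = -527222717/18477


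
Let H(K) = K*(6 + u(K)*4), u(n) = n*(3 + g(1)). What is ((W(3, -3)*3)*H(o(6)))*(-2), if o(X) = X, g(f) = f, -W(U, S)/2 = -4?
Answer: -29376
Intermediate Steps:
W(U, S) = 8 (W(U, S) = -2*(-4) = 8)
u(n) = 4*n (u(n) = n*(3 + 1) = n*4 = 4*n)
H(K) = K*(6 + 16*K) (H(K) = K*(6 + (4*K)*4) = K*(6 + 16*K))
((W(3, -3)*3)*H(o(6)))*(-2) = ((8*3)*(2*6*(3 + 8*6)))*(-2) = (24*(2*6*(3 + 48)))*(-2) = (24*(2*6*51))*(-2) = (24*612)*(-2) = 14688*(-2) = -29376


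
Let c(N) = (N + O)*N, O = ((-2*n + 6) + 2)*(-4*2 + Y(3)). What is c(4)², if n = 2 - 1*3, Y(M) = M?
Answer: 33856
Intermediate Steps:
n = -1 (n = 2 - 3 = -1)
O = -50 (O = ((-2*(-1) + 6) + 2)*(-4*2 + 3) = ((2 + 6) + 2)*(-8 + 3) = (8 + 2)*(-5) = 10*(-5) = -50)
c(N) = N*(-50 + N) (c(N) = (N - 50)*N = (-50 + N)*N = N*(-50 + N))
c(4)² = (4*(-50 + 4))² = (4*(-46))² = (-184)² = 33856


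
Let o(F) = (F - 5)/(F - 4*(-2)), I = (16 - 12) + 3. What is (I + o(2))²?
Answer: 4489/100 ≈ 44.890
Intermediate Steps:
I = 7 (I = 4 + 3 = 7)
o(F) = (-5 + F)/(8 + F) (o(F) = (-5 + F)/(F + 8) = (-5 + F)/(8 + F))
(I + o(2))² = (7 + (-5 + 2)/(8 + 2))² = (7 - 3/10)² = (67/10)² = 4489/100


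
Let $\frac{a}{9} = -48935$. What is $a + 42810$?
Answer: $-397605$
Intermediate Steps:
$a = -440415$ ($a = 9 \left(-48935\right) = -440415$)
$a + 42810 = -440415 + 42810 = -397605$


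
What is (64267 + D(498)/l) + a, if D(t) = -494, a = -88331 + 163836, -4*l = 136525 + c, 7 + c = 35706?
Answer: 231462451/1656 ≈ 1.3977e+5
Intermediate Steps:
c = 35699 (c = -7 + 35706 = 35699)
l = -43056 (l = -(136525 + 35699)/4 = -1/4*172224 = -43056)
a = 75505
(64267 + D(498)/l) + a = (64267 - 494/(-43056)) + 75505 = (64267 - 494*(-1/43056)) + 75505 = (64267 + 19/1656) + 75505 = 106426171/1656 + 75505 = 231462451/1656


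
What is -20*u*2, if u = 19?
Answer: -760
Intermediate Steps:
-20*u*2 = -20*19*2 = -380*2 = -760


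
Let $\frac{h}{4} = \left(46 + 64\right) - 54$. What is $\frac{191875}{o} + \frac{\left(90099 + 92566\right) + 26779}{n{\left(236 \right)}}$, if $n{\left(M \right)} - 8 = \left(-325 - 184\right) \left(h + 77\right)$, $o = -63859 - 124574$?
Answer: $- \frac{22953867709}{9622708011} \approx -2.3854$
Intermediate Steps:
$h = 224$ ($h = 4 \left(\left(46 + 64\right) - 54\right) = 4 \left(110 - 54\right) = 4 \cdot 56 = 224$)
$o = -188433$
$n{\left(M \right)} = -153201$ ($n{\left(M \right)} = 8 + \left(-325 - 184\right) \left(224 + 77\right) = 8 - 153209 = -153201$)
$\frac{191875}{o} + \frac{\left(90099 + 92566\right) + 26779}{n{\left(236 \right)}} = \frac{191875}{-188433} + \frac{\left(90099 + 92566\right) + 26779}{-153201} = 191875 \left(- \frac{1}{188433}\right) + \left(182665 + 26779\right) \left(- \frac{1}{153201}\right) = - \frac{191875}{188433} + 209444 \left(- \frac{1}{153201}\right) = - \frac{191875}{188433} - \frac{209444}{153201} = - \frac{22953867709}{9622708011}$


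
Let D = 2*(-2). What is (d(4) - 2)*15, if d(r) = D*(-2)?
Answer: 90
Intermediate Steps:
D = -4
d(r) = 8 (d(r) = -4*(-2) = 8)
(d(4) - 2)*15 = (8 - 2)*15 = 6*15 = 90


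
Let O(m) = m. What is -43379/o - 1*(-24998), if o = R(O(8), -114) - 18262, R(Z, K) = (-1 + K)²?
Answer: 125958305/5037 ≈ 25007.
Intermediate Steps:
o = -5037 (o = (-1 - 114)² - 18262 = (-115)² - 18262 = 13225 - 18262 = -5037)
-43379/o - 1*(-24998) = -43379/(-5037) - 1*(-24998) = -43379*(-1/5037) + 24998 = 43379/5037 + 24998 = 125958305/5037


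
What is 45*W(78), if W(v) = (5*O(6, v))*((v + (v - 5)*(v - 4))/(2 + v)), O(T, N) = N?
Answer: 1202175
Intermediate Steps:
W(v) = 5*v*(v + (-5 + v)*(-4 + v))/(2 + v) (W(v) = (5*v)*((v + (v - 5)*(v - 4))/(2 + v)) = (5*v)*((v + (-5 + v)*(-4 + v))/(2 + v)) = 5*v*(v + (-5 + v)*(-4 + v))/(2 + v))
45*W(78) = 45*(5*78*(20 + 78² - 8*78)/(2 + 78)) = 45*(5*78*(20 + 6084 - 624)/80) = 45*(5*78*(1/80)*5480) = 45*26715 = 1202175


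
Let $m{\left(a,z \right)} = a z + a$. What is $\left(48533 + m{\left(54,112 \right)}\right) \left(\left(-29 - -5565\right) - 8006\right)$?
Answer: $-134948450$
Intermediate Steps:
$m{\left(a,z \right)} = a + a z$
$\left(48533 + m{\left(54,112 \right)}\right) \left(\left(-29 - -5565\right) - 8006\right) = \left(48533 + 54 \left(1 + 112\right)\right) \left(\left(-29 - -5565\right) - 8006\right) = \left(48533 + 54 \cdot 113\right) \left(\left(-29 + 5565\right) - 8006\right) = \left(48533 + 6102\right) \left(5536 - 8006\right) = 54635 \left(-2470\right) = -134948450$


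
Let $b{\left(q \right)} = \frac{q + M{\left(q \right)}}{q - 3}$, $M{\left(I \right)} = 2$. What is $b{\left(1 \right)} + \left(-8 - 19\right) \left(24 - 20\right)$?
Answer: $- \frac{219}{2} \approx -109.5$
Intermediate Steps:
$b{\left(q \right)} = \frac{2 + q}{-3 + q}$ ($b{\left(q \right)} = \frac{q + 2}{q - 3} = \frac{2 + q}{-3 + q}$)
$b{\left(1 \right)} + \left(-8 - 19\right) \left(24 - 20\right) = \frac{2 + 1}{-3 + 1} + \left(-8 - 19\right) \left(24 - 20\right) = \frac{1}{-2} \cdot 3 - 27 \left(24 - 20\right) = \left(- \frac{1}{2}\right) 3 - 108 = - \frac{3}{2} - 108 = - \frac{219}{2}$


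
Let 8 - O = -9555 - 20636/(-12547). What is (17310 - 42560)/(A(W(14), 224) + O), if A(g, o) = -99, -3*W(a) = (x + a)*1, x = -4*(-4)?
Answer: -158405875/59362086 ≈ -2.6685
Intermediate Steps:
O = 119966325/12547 (O = 8 - (-9555 - 20636/(-12547)) = 8 - (-9555 - 20636*(-1)/12547) = 8 - (-9555 - 1*(-20636/12547)) = 8 - (-9555 + 20636/12547) = 8 - 1*(-119865949/12547) = 8 + 119865949/12547 = 119966325/12547 ≈ 9561.4)
x = 16
W(a) = -16/3 - a/3 (W(a) = -(16 + a)/3 = -16/3 - a/3)
(17310 - 42560)/(A(W(14), 224) + O) = (17310 - 42560)/(-99 + 119966325/12547) = -25250/118724172/12547 = -25250*12547/118724172 = -158405875/59362086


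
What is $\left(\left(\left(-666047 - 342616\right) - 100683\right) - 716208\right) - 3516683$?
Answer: $-5342237$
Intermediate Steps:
$\left(\left(\left(-666047 - 342616\right) - 100683\right) - 716208\right) - 3516683 = \left(\left(-1008663 - 100683\right) - 716208\right) - 3516683 = \left(-1109346 - 716208\right) - 3516683 = -1825554 - 3516683 = -5342237$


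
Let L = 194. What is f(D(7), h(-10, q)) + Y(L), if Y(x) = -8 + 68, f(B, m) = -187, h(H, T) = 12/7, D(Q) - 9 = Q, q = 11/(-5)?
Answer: -127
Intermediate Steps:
q = -11/5 (q = 11*(-1/5) = -11/5 ≈ -2.2000)
D(Q) = 9 + Q
h(H, T) = 12/7 (h(H, T) = 12*(1/7) = 12/7)
Y(x) = 60
f(D(7), h(-10, q)) + Y(L) = -187 + 60 = -127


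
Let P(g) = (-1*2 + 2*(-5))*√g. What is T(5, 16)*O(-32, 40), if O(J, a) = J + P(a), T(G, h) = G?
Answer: -160 - 120*√10 ≈ -539.47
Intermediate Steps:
P(g) = -12*√g (P(g) = (-2 - 10)*√g = -12*√g)
O(J, a) = J - 12*√a
T(5, 16)*O(-32, 40) = 5*(-32 - 24*√10) = -160 - 120*√10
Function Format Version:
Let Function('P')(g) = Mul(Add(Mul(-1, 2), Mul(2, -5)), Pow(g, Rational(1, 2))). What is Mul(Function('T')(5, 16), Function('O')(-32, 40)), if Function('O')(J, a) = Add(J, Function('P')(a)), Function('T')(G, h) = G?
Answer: Add(-160, Mul(-120, Pow(10, Rational(1, 2)))) ≈ -539.47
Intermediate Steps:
Function('P')(g) = Mul(-12, Pow(g, Rational(1, 2))) (Function('P')(g) = Mul(Add(-2, -10), Pow(g, Rational(1, 2))) = Mul(-12, Pow(g, Rational(1, 2))))
Function('O')(J, a) = Add(J, Mul(-12, Pow(a, Rational(1, 2))))
Mul(Function('T')(5, 16), Function('O')(-32, 40)) = Mul(5, Add(-32, Mul(-12, Pow(40, Rational(1, 2))))) = Mul(5, Add(-32, Mul(-12, Mul(2, Pow(10, Rational(1, 2)))))) = Mul(5, Add(-32, Mul(-24, Pow(10, Rational(1, 2))))) = Add(-160, Mul(-120, Pow(10, Rational(1, 2))))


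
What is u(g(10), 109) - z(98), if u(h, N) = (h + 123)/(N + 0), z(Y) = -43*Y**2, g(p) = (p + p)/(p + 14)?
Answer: 270084431/654 ≈ 4.1297e+5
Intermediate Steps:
g(p) = 2*p/(14 + p) (g(p) = (2*p)/(14 + p) = 2*p/(14 + p))
u(h, N) = (123 + h)/N
u(g(10), 109) - z(98) = (123 + 2*10/(14 + 10))/109 - (-43)*98**2 = (123 + 2*10/24)/109 - (-43)*9604 = (123 + 2*10*(1/24))/109 - 1*(-412972) = (123 + 5/6)/109 + 412972 = (1/109)*(743/6) + 412972 = 743/654 + 412972 = 270084431/654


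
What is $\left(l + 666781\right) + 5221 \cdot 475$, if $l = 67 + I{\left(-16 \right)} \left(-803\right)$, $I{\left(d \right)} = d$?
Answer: $3159671$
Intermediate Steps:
$l = 12915$ ($l = 67 - -12848 = 67 + 12848 = 12915$)
$\left(l + 666781\right) + 5221 \cdot 475 = \left(12915 + 666781\right) + 5221 \cdot 475 = 679696 + 2479975 = 3159671$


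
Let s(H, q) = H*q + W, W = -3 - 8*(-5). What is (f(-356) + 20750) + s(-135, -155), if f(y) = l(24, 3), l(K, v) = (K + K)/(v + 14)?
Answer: 709152/17 ≈ 41715.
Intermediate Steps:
W = 37 (W = -3 + 40 = 37)
l(K, v) = 2*K/(14 + v) (l(K, v) = (2*K)/(14 + v) = 2*K/(14 + v))
s(H, q) = 37 + H*q (s(H, q) = H*q + 37 = 37 + H*q)
f(y) = 48/17 (f(y) = 2*24/(14 + 3) = 2*24/17 = 2*24*(1/17) = 48/17)
(f(-356) + 20750) + s(-135, -155) = (48/17 + 20750) + (37 - 135*(-155)) = 352798/17 + (37 + 20925) = 352798/17 + 20962 = 709152/17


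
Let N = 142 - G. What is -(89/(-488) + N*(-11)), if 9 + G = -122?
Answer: 1465553/488 ≈ 3003.2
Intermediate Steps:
G = -131 (G = -9 - 122 = -131)
N = 273 (N = 142 - 1*(-131) = 142 + 131 = 273)
-(89/(-488) + N*(-11)) = -(89/(-488) + 273*(-11)) = -(89*(-1/488) - 3003) = -(-89/488 - 3003) = -1*(-1465553/488) = 1465553/488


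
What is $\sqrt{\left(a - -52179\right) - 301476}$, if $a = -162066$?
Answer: $3 i \sqrt{45707} \approx 641.38 i$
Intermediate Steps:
$\sqrt{\left(a - -52179\right) - 301476} = \sqrt{\left(-162066 - -52179\right) - 301476} = \sqrt{\left(-162066 + 52179\right) - 301476} = \sqrt{-109887 - 301476} = \sqrt{-411363} = 3 i \sqrt{45707}$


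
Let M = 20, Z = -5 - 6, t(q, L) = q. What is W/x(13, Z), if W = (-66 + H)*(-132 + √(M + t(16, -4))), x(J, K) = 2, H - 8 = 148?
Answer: -5670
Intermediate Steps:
H = 156 (H = 8 + 148 = 156)
Z = -11
W = -11340 (W = (-66 + 156)*(-132 + √(20 + 16)) = 90*(-132 + √36) = 90*(-132 + 6) = 90*(-126) = -11340)
W/x(13, Z) = -11340/2 = -11340*½ = -5670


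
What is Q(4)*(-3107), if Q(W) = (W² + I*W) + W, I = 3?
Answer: -99424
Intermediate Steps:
Q(W) = W² + 4*W (Q(W) = (W² + 3*W) + W = W² + 4*W)
Q(4)*(-3107) = (4*(4 + 4))*(-3107) = (4*8)*(-3107) = 32*(-3107) = -99424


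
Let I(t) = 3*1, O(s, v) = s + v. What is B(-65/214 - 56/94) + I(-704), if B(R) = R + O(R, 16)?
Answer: 86504/5029 ≈ 17.201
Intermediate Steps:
I(t) = 3
B(R) = 16 + 2*R (B(R) = R + (R + 16) = R + (16 + R) = 16 + 2*R)
B(-65/214 - 56/94) + I(-704) = (16 + 2*(-65/214 - 56/94)) + 3 = (16 + 2*(-65*1/214 - 56*1/94)) + 3 = (16 + 2*(-65/214 - 28/47)) + 3 = (16 + 2*(-9047/10058)) + 3 = (16 - 9047/5029) + 3 = 71417/5029 + 3 = 86504/5029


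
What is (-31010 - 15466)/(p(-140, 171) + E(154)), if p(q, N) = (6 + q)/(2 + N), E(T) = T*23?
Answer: -2010087/153158 ≈ -13.124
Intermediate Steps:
E(T) = 23*T
p(q, N) = (6 + q)/(2 + N)
(-31010 - 15466)/(p(-140, 171) + E(154)) = (-31010 - 15466)/((6 - 140)/(2 + 171) + 23*154) = -46476/(-134/173 + 3542) = -46476/612632/173 = -46476*173/612632 = -2010087/153158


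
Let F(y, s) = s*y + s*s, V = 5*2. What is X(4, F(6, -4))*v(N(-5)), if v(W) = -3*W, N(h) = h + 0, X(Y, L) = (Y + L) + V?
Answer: 90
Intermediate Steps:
V = 10
F(y, s) = s² + s*y (F(y, s) = s*y + s² = s² + s*y)
X(Y, L) = 10 + L + Y (X(Y, L) = (Y + L) + 10 = (L + Y) + 10 = 10 + L + Y)
N(h) = h
X(4, F(6, -4))*v(N(-5)) = (10 - 4*(-4 + 6) + 4)*(-3*(-5)) = (10 - 4*2 + 4)*15 = (10 - 8 + 4)*15 = 6*15 = 90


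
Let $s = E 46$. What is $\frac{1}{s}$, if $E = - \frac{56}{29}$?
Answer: $- \frac{29}{2576} \approx -0.011258$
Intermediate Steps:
$E = - \frac{56}{29}$ ($E = \left(-56\right) \frac{1}{29} = - \frac{56}{29} \approx -1.931$)
$s = - \frac{2576}{29}$ ($s = \left(- \frac{56}{29}\right) 46 = - \frac{2576}{29} \approx -88.828$)
$\frac{1}{s} = \frac{1}{- \frac{2576}{29}} = - \frac{29}{2576}$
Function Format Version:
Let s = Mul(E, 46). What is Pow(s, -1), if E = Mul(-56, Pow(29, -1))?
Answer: Rational(-29, 2576) ≈ -0.011258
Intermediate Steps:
E = Rational(-56, 29) (E = Mul(-56, Rational(1, 29)) = Rational(-56, 29) ≈ -1.9310)
s = Rational(-2576, 29) (s = Mul(Rational(-56, 29), 46) = Rational(-2576, 29) ≈ -88.828)
Pow(s, -1) = Pow(Rational(-2576, 29), -1) = Rational(-29, 2576)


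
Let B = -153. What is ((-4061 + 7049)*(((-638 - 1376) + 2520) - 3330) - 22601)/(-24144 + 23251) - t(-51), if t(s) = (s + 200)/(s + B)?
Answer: 1726118509/182172 ≈ 9475.2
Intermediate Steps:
t(s) = (200 + s)/(-153 + s) (t(s) = (s + 200)/(s - 153) = (200 + s)/(-153 + s))
((-4061 + 7049)*(((-638 - 1376) + 2520) - 3330) - 22601)/(-24144 + 23251) - t(-51) = ((-4061 + 7049)*(((-638 - 1376) + 2520) - 3330) - 22601)/(-24144 + 23251) - (200 - 51)/(-153 - 51) = (2988*((-2014 + 2520) - 3330) - 22601)/(-893) - 149/(-204) = (2988*(506 - 3330) - 22601)*(-1/893) - (-1)*149/204 = (2988*(-2824) - 22601)*(-1/893) - 1*(-149/204) = (-8438112 - 22601)*(-1/893) + 149/204 = -8460713*(-1/893) + 149/204 = 8460713/893 + 149/204 = 1726118509/182172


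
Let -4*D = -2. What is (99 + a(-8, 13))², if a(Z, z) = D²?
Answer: 157609/16 ≈ 9850.6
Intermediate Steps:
D = ½ (D = -¼*(-2) = ½ ≈ 0.50000)
a(Z, z) = ¼ (a(Z, z) = (½)² = ¼)
(99 + a(-8, 13))² = (99 + ¼)² = (397/4)² = 157609/16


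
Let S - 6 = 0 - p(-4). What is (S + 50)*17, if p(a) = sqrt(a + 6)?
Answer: 952 - 17*sqrt(2) ≈ 927.96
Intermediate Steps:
p(a) = sqrt(6 + a)
S = 6 - sqrt(2) (S = 6 + (0 - sqrt(6 - 4)) = 6 + (0 - sqrt(2)) = 6 - sqrt(2) ≈ 4.5858)
(S + 50)*17 = ((6 - sqrt(2)) + 50)*17 = (56 - sqrt(2))*17 = 952 - 17*sqrt(2)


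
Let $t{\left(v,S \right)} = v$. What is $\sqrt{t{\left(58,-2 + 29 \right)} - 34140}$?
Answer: $i \sqrt{34082} \approx 184.61 i$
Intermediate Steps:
$\sqrt{t{\left(58,-2 + 29 \right)} - 34140} = \sqrt{58 - 34140} = \sqrt{-34082} = i \sqrt{34082}$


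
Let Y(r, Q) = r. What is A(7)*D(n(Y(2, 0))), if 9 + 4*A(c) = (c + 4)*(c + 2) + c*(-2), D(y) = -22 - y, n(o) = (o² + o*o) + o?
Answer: -608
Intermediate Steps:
n(o) = o + 2*o² (n(o) = (o² + o²) + o = 2*o² + o = o + 2*o²)
A(c) = -9/4 - c/2 + (2 + c)*(4 + c)/4 (A(c) = -9/4 + ((c + 4)*(c + 2) + c*(-2))/4 = -9/4 + ((4 + c)*(2 + c) - 2*c)/4 = -9/4 + ((2 + c)*(4 + c) - 2*c)/4 = -9/4 + (-2*c + (2 + c)*(4 + c))/4 = -9/4 + (-c/2 + (2 + c)*(4 + c)/4) = -9/4 - c/2 + (2 + c)*(4 + c)/4)
A(7)*D(n(Y(2, 0))) = (-¼ + 7 + (¼)*7²)*(-22 - 2*(1 + 2*2)) = (-¼ + 7 + (¼)*49)*(-22 - 2*(1 + 4)) = (-¼ + 7 + 49/4)*(-22 - 2*5) = 19*(-22 - 1*10) = 19*(-22 - 10) = 19*(-32) = -608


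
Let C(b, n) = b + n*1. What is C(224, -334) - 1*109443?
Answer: -109553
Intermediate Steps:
C(b, n) = b + n
C(224, -334) - 1*109443 = (224 - 334) - 1*109443 = -110 - 109443 = -109553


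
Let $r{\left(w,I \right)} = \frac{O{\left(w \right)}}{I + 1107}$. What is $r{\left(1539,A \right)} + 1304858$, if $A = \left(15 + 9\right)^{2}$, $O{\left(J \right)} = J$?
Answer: $\frac{244008617}{187} \approx 1.3049 \cdot 10^{6}$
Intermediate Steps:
$A = 576$ ($A = 24^{2} = 576$)
$r{\left(w,I \right)} = \frac{w}{1107 + I}$ ($r{\left(w,I \right)} = \frac{w}{I + 1107} = \frac{w}{1107 + I}$)
$r{\left(1539,A \right)} + 1304858 = \frac{1539}{1107 + 576} + 1304858 = \frac{1539}{1683} + 1304858 = 1539 \cdot \frac{1}{1683} + 1304858 = \frac{171}{187} + 1304858 = \frac{244008617}{187}$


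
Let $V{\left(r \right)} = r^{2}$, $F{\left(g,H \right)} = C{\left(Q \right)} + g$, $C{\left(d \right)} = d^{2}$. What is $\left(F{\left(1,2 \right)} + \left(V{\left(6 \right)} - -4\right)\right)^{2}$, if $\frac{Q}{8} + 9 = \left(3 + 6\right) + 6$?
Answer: $5499025$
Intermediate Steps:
$Q = 48$ ($Q = -72 + 8 \left(\left(3 + 6\right) + 6\right) = -72 + 8 \left(9 + 6\right) = -72 + 8 \cdot 15 = -72 + 120 = 48$)
$F{\left(g,H \right)} = 2304 + g$ ($F{\left(g,H \right)} = 48^{2} + g = 2304 + g$)
$\left(F{\left(1,2 \right)} + \left(V{\left(6 \right)} - -4\right)\right)^{2} = \left(\left(2304 + 1\right) - \left(-4 - 6^{2}\right)\right)^{2} = \left(2305 + \left(36 + 4\right)\right)^{2} = \left(2305 + 40\right)^{2} = 2345^{2} = 5499025$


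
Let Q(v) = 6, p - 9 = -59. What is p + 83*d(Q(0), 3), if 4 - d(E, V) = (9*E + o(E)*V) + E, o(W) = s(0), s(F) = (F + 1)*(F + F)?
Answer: -4698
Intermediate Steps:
s(F) = 2*F*(1 + F) (s(F) = (1 + F)*(2*F) = 2*F*(1 + F))
p = -50 (p = 9 - 59 = -50)
o(W) = 0 (o(W) = 2*0*(1 + 0) = 2*0*1 = 0)
d(E, V) = 4 - 10*E (d(E, V) = 4 - ((9*E + 0*V) + E) = 4 - ((9*E + 0) + E) = 4 - (9*E + E) = 4 - 10*E)
p + 83*d(Q(0), 3) = -50 + 83*(4 - 10*6) = -50 + 83*(4 - 60) = -50 + 83*(-56) = -50 - 4648 = -4698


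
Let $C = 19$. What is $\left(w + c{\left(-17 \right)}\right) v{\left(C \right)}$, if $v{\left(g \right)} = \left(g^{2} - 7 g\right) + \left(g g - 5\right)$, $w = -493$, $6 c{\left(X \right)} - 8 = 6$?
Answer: $- \frac{859648}{3} \approx -2.8655 \cdot 10^{5}$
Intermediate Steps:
$c{\left(X \right)} = \frac{7}{3}$ ($c{\left(X \right)} = \frac{4}{3} + \frac{1}{6} \cdot 6 = \frac{4}{3} + 1 = \frac{7}{3}$)
$v{\left(g \right)} = -5 - 7 g + 2 g^{2}$ ($v{\left(g \right)} = \left(g^{2} - 7 g\right) + \left(g^{2} - 5\right) = \left(g^{2} - 7 g\right) + \left(-5 + g^{2}\right) = -5 - 7 g + 2 g^{2}$)
$\left(w + c{\left(-17 \right)}\right) v{\left(C \right)} = \left(-493 + \frac{7}{3}\right) \left(-5 - 133 + 2 \cdot 19^{2}\right) = - \frac{1472 \left(-5 - 133 + 2 \cdot 361\right)}{3} = - \frac{1472 \left(-5 - 133 + 722\right)}{3} = \left(- \frac{1472}{3}\right) 584 = - \frac{859648}{3}$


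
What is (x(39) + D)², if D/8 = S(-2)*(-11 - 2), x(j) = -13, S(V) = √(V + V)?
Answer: -43095 + 5408*I ≈ -43095.0 + 5408.0*I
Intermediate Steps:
S(V) = √2*√V (S(V) = √(2*V) = √2*√V)
D = -208*I (D = 8*((√2*√(-2))*(-11 - 2)) = 8*((√2*(I*√2))*(-13)) = 8*((2*I)*(-13)) = 8*(-26*I) = -208*I ≈ -208.0*I)
(x(39) + D)² = (-13 - 208*I)²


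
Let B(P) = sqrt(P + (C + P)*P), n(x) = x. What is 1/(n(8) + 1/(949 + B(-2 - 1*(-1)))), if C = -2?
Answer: 7205741/57653521 + sqrt(2)/57653521 ≈ 0.12498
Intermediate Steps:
B(P) = sqrt(P + P*(-2 + P)) (B(P) = sqrt(P + (-2 + P)*P) = sqrt(P + P*(-2 + P)))
1/(n(8) + 1/(949 + B(-2 - 1*(-1)))) = 1/(8 + 1/(949 + sqrt((-2 - 1*(-1))*(-1 + (-2 - 1*(-1)))))) = 1/(8 + 1/(949 + sqrt((-2 + 1)*(-1 + (-2 + 1))))) = 1/(8 + 1/(949 + sqrt(-(-1 - 1)))) = 1/(8 + 1/(949 + sqrt(-1*(-2)))) = 1/(8 + 1/(949 + sqrt(2)))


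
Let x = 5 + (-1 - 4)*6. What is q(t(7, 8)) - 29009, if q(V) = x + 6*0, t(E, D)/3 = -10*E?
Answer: -29034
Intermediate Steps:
t(E, D) = -30*E (t(E, D) = 3*(-10*E) = -30*E)
x = -25 (x = 5 - 5*6 = 5 - 30 = -25)
q(V) = -25 (q(V) = -25 + 6*0 = -25 + 0 = -25)
q(t(7, 8)) - 29009 = -25 - 29009 = -29034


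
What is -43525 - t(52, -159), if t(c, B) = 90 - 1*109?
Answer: -43506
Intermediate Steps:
t(c, B) = -19 (t(c, B) = 90 - 109 = -19)
-43525 - t(52, -159) = -43525 - 1*(-19) = -43525 + 19 = -43506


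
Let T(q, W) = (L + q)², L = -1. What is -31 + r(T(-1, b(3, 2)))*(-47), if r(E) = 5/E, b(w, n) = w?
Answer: -359/4 ≈ -89.750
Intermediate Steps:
T(q, W) = (-1 + q)²
-31 + r(T(-1, b(3, 2)))*(-47) = -31 + (5/((-1 - 1)²))*(-47) = -31 + (5/((-2)²))*(-47) = -31 + (5/4)*(-47) = -31 - 235/4 = -359/4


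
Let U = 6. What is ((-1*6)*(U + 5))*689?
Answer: -45474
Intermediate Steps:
((-1*6)*(U + 5))*689 = ((-1*6)*(6 + 5))*689 = -6*11*689 = -66*689 = -45474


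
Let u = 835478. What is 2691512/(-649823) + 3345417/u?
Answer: -74770151545/542912820394 ≈ -0.13772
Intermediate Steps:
2691512/(-649823) + 3345417/u = 2691512/(-649823) + 3345417/835478 = 2691512*(-1/649823) + 3345417*(1/835478) = -2691512/649823 + 3345417/835478 = -74770151545/542912820394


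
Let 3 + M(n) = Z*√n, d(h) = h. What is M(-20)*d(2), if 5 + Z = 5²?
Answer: -6 + 80*I*√5 ≈ -6.0 + 178.89*I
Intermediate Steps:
Z = 20 (Z = -5 + 5² = -5 + 25 = 20)
M(n) = -3 + 20*√n
M(-20)*d(2) = (-3 + 20*√(-20))*2 = (-3 + 20*(2*I*√5))*2 = (-3 + 40*I*√5)*2 = -6 + 80*I*√5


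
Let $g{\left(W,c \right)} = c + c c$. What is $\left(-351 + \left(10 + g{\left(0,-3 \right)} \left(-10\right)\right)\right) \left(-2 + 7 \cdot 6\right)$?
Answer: $-16040$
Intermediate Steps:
$g{\left(W,c \right)} = c + c^{2}$
$\left(-351 + \left(10 + g{\left(0,-3 \right)} \left(-10\right)\right)\right) \left(-2 + 7 \cdot 6\right) = \left(-351 + \left(10 + - 3 \left(1 - 3\right) \left(-10\right)\right)\right) \left(-2 + 7 \cdot 6\right) = \left(-351 + \left(10 + \left(-3\right) \left(-2\right) \left(-10\right)\right)\right) \left(-2 + 42\right) = \left(-351 + \left(10 + 6 \left(-10\right)\right)\right) 40 = \left(-351 + \left(10 - 60\right)\right) 40 = \left(-351 - 50\right) 40 = \left(-401\right) 40 = -16040$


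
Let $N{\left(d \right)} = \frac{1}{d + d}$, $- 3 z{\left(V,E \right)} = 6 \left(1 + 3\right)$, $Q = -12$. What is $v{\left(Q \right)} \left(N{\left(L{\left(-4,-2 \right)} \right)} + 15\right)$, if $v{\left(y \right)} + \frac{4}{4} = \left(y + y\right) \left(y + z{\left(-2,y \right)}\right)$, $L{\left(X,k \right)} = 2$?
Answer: $\frac{29219}{4} \approx 7304.8$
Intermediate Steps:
$z{\left(V,E \right)} = -8$ ($z{\left(V,E \right)} = - \frac{6 \left(1 + 3\right)}{3} = - \frac{6 \cdot 4}{3} = \left(- \frac{1}{3}\right) 24 = -8$)
$v{\left(y \right)} = -1 + 2 y \left(-8 + y\right)$ ($v{\left(y \right)} = -1 + \left(y + y\right) \left(y - 8\right) = -1 + 2 y \left(-8 + y\right)$)
$N{\left(d \right)} = \frac{1}{2 d}$
$v{\left(Q \right)} \left(N{\left(L{\left(-4,-2 \right)} \right)} + 15\right) = \left(-1 - -192 + 2 \left(-12\right)^{2}\right) \left(\frac{1}{2 \cdot 2} + 15\right) = \left(-1 + 192 + 2 \cdot 144\right) \left(\frac{1}{2} \cdot \frac{1}{2} + 15\right) = \left(-1 + 192 + 288\right) \left(\frac{1}{4} + 15\right) = 479 \cdot \frac{61}{4} = \frac{29219}{4}$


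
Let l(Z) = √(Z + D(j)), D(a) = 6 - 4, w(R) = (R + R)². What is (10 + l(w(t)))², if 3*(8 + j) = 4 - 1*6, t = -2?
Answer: 118 + 60*√2 ≈ 202.85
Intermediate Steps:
j = -26/3 (j = -8 + (4 - 1*6)/3 = -8 + (4 - 6)/3 = -8 + (⅓)*(-2) = -8 - ⅔ = -26/3 ≈ -8.6667)
w(R) = 4*R² (w(R) = (2*R)² = 4*R²)
D(a) = 2
l(Z) = √(2 + Z) (l(Z) = √(Z + 2) = √(2 + Z))
(10 + l(w(t)))² = (10 + √(2 + 4*(-2)²))² = (10 + √(2 + 4*4))² = (10 + √(2 + 16))² = (10 + √18)² = (10 + 3*√2)²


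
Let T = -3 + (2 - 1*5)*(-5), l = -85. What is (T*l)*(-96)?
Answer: 97920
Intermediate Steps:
T = 12 (T = -3 + (2 - 5)*(-5) = -3 - 3*(-5) = -3 + 15 = 12)
(T*l)*(-96) = (12*(-85))*(-96) = -1020*(-96) = 97920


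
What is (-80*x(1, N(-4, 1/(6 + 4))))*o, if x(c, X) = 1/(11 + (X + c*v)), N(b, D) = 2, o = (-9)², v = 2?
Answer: -432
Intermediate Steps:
o = 81
x(c, X) = 1/(11 + X + 2*c) (x(c, X) = 1/(11 + (X + c*2)) = 1/(11 + (X + 2*c)) = 1/(11 + X + 2*c))
(-80*x(1, N(-4, 1/(6 + 4))))*o = -80/(11 + 2 + 2*1)*81 = -80/(11 + 2 + 2)*81 = -80/15*81 = -80*1/15*81 = -16/3*81 = -432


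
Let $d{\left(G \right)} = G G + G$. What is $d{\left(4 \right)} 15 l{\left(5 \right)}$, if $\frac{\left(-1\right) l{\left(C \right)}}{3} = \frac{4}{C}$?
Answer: $-720$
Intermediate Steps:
$d{\left(G \right)} = G + G^{2}$ ($d{\left(G \right)} = G^{2} + G = G + G^{2}$)
$l{\left(C \right)} = - \frac{12}{C}$ ($l{\left(C \right)} = - 3 \frac{4}{C} = - \frac{12}{C}$)
$d{\left(4 \right)} 15 l{\left(5 \right)} = 4 \left(1 + 4\right) 15 \left(- \frac{12}{5}\right) = 4 \cdot 5 \cdot 15 \left(\left(-12\right) \frac{1}{5}\right) = 20 \cdot 15 \left(- \frac{12}{5}\right) = 300 \left(- \frac{12}{5}\right) = -720$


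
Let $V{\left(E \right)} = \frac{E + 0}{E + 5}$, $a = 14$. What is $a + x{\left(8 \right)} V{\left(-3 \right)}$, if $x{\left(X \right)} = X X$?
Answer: $-82$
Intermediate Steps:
$V{\left(E \right)} = \frac{E}{5 + E}$
$x{\left(X \right)} = X^{2}$
$a + x{\left(8 \right)} V{\left(-3 \right)} = 14 + 8^{2} \left(- \frac{3}{5 - 3}\right) = 14 + 64 \left(- \frac{3}{2}\right) = 14 - 96 = -82$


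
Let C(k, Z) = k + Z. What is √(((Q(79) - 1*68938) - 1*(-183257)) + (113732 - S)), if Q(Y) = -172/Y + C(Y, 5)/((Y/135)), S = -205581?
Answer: 8*√42299681/79 ≈ 658.62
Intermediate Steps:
C(k, Z) = Z + k
Q(Y) = -172/Y + 135*(5 + Y)/Y (Q(Y) = -172/Y + (5 + Y)/((Y/135)) = -172/Y + (5 + Y)*(135/Y) = -172/Y + 135*(5 + Y)/Y)
√(((Q(79) - 1*68938) - 1*(-183257)) + (113732 - S)) = √((((135 + 503/79) - 1*68938) - 1*(-183257)) + (113732 - 1*(-205581))) = √((((135 + 503*(1/79)) - 68938) + 183257) + (113732 + 205581)) = √((((135 + 503/79) - 68938) + 183257) + 319313) = √(((11168/79 - 68938) + 183257) + 319313) = √((-5434934/79 + 183257) + 319313) = √(9042369/79 + 319313) = √(34268096/79) = 8*√42299681/79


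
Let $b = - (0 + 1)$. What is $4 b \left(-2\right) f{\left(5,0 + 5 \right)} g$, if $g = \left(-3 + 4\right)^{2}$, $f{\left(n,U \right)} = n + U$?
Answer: $80$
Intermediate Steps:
$b = -1$ ($b = \left(-1\right) 1 = -1$)
$f{\left(n,U \right)} = U + n$
$g = 1$ ($g = 1^{2} = 1$)
$4 b \left(-2\right) f{\left(5,0 + 5 \right)} g = 4 \left(-1\right) \left(-2\right) \left(\left(0 + 5\right) + 5\right) 1 = \left(-4\right) \left(-2\right) \left(5 + 5\right) 1 = 8 \cdot 10 \cdot 1 = 80 \cdot 1 = 80$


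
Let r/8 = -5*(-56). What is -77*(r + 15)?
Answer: -173635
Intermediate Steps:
r = 2240 (r = 8*(-5*(-56)) = 8*280 = 2240)
-77*(r + 15) = -77*(2240 + 15) = -77*2255 = -173635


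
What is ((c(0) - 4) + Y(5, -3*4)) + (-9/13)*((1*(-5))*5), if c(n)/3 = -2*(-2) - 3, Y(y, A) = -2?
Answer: 186/13 ≈ 14.308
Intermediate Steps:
c(n) = 3 (c(n) = 3*(-2*(-2) - 3) = 3*(4 - 3) = 3*1 = 3)
((c(0) - 4) + Y(5, -3*4)) + (-9/13)*((1*(-5))*5) = ((3 - 4) - 2) + (-9/13)*((1*(-5))*5) = (-1 - 2) + (-9*1/13)*(-5*5) = -3 - 9/13*(-25) = -3 + 225/13 = 186/13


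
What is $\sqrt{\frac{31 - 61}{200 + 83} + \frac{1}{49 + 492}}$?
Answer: $\frac{i \sqrt{2441533541}}{153103} \approx 0.32274 i$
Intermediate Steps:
$\sqrt{\frac{31 - 61}{200 + 83} + \frac{1}{49 + 492}} = \sqrt{- \frac{30}{283} + \frac{1}{541}} = \sqrt{- \frac{15947}{153103}} = \frac{i \sqrt{2441533541}}{153103}$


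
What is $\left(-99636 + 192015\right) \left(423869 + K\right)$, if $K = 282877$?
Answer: $65288488734$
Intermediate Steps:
$\left(-99636 + 192015\right) \left(423869 + K\right) = \left(-99636 + 192015\right) \left(423869 + 282877\right) = 92379 \cdot 706746 = 65288488734$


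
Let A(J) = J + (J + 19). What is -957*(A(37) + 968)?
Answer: -1015377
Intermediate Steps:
A(J) = 19 + 2*J (A(J) = J + (19 + J) = 19 + 2*J)
-957*(A(37) + 968) = -957*((19 + 2*37) + 968) = -957*((19 + 74) + 968) = -957*(93 + 968) = -957*1061 = -1015377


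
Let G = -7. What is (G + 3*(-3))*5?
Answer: -80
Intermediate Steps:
(G + 3*(-3))*5 = (-7 + 3*(-3))*5 = (-7 - 9)*5 = -16*5 = -80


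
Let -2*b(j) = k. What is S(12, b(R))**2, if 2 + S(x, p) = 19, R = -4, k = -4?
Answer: 289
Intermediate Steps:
b(j) = 2 (b(j) = -1/2*(-4) = 2)
S(x, p) = 17 (S(x, p) = -2 + 19 = 17)
S(12, b(R))**2 = 17**2 = 289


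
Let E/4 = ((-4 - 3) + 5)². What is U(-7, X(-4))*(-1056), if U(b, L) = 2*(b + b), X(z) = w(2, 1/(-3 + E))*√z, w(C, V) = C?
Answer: 29568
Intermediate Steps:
E = 16 (E = 4*((-4 - 3) + 5)² = 4*(-7 + 5)² = 4*(-2)² = 4*4 = 16)
X(z) = 2*√z
U(b, L) = 4*b (U(b, L) = 2*(2*b) = 4*b)
U(-7, X(-4))*(-1056) = (4*(-7))*(-1056) = -28*(-1056) = 29568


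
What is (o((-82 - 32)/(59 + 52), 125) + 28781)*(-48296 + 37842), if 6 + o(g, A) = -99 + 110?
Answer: -300928844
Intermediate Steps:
o(g, A) = 5 (o(g, A) = -6 + (-99 + 110) = -6 + 11 = 5)
(o((-82 - 32)/(59 + 52), 125) + 28781)*(-48296 + 37842) = (5 + 28781)*(-48296 + 37842) = 28786*(-10454) = -300928844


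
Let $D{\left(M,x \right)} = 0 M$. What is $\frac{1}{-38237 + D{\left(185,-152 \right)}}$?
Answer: $- \frac{1}{38237} \approx -2.6153 \cdot 10^{-5}$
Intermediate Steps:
$D{\left(M,x \right)} = 0$
$\frac{1}{-38237 + D{\left(185,-152 \right)}} = \frac{1}{-38237 + 0} = \frac{1}{-38237} = - \frac{1}{38237}$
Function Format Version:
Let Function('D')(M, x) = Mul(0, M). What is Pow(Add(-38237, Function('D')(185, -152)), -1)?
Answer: Rational(-1, 38237) ≈ -2.6153e-5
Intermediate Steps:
Function('D')(M, x) = 0
Pow(Add(-38237, Function('D')(185, -152)), -1) = Pow(Add(-38237, 0), -1) = Pow(-38237, -1) = Rational(-1, 38237)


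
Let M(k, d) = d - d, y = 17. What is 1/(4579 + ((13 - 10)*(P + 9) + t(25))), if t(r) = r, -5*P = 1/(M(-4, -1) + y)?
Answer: 85/393632 ≈ 0.00021594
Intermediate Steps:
M(k, d) = 0
P = -1/85 (P = -1/(5*(0 + 17)) = -⅕/17 = -⅕*1/17 = -1/85 ≈ -0.011765)
1/(4579 + ((13 - 10)*(P + 9) + t(25))) = 1/(4579 + ((13 - 10)*(-1/85 + 9) + 25)) = 1/(4579 + (3*(764/85) + 25)) = 1/(4579 + (2292/85 + 25)) = 1/(4579 + 4417/85) = 1/(393632/85) = 85/393632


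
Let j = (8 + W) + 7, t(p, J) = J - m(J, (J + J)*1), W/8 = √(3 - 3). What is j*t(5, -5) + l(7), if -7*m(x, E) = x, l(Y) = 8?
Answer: -544/7 ≈ -77.714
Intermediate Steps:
m(x, E) = -x/7
W = 0 (W = 8*√(3 - 3) = 8*√0 = 8*0 = 0)
t(p, J) = 8*J/7 (t(p, J) = J - (-1)*J/7 = J + J/7 = 8*J/7)
j = 15 (j = (8 + 0) + 7 = 8 + 7 = 15)
j*t(5, -5) + l(7) = 15*((8/7)*(-5)) + 8 = 15*(-40/7) + 8 = -600/7 + 8 = -544/7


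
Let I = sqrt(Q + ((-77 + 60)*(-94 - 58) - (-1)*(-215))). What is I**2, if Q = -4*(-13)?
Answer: 2421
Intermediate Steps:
Q = 52
I = 3*sqrt(269) (I = sqrt(52 + ((-77 + 60)*(-94 - 58) - (-1)*(-215))) = sqrt(52 + (-17*(-152) - 1*215)) = sqrt(52 + (2584 - 215)) = sqrt(52 + 2369) = sqrt(2421) = 3*sqrt(269) ≈ 49.204)
I**2 = (3*sqrt(269))**2 = 2421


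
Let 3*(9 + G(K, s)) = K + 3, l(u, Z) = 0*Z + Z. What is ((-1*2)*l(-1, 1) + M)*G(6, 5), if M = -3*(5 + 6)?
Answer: 210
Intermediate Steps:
l(u, Z) = Z (l(u, Z) = 0 + Z = Z)
G(K, s) = -8 + K/3 (G(K, s) = -9 + (K + 3)/3 = -9 + (3 + K)/3 = -9 + (1 + K/3) = -8 + K/3)
M = -33 (M = -3*11 = -33)
((-1*2)*l(-1, 1) + M)*G(6, 5) = (-1*2*1 - 33)*(-8 + (⅓)*6) = (-2*1 - 33)*(-8 + 2) = (-2 - 33)*(-6) = -35*(-6) = 210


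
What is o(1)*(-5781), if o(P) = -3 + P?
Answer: 11562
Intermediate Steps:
o(1)*(-5781) = (-3 + 1)*(-5781) = -2*(-5781) = 11562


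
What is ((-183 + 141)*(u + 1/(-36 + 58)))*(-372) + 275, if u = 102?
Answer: 17540965/11 ≈ 1.5946e+6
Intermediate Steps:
((-183 + 141)*(u + 1/(-36 + 58)))*(-372) + 275 = ((-183 + 141)*(102 + 1/(-36 + 58)))*(-372) + 275 = -42*(102 + 1/22)*(-372) + 275 = -42*2245/22*(-372) + 275 = -47145/11*(-372) + 275 = 17537940/11 + 275 = 17540965/11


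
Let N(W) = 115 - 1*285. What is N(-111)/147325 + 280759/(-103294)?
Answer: -8276075931/3043557710 ≈ -2.7192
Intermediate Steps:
N(W) = -170 (N(W) = 115 - 285 = -170)
N(-111)/147325 + 280759/(-103294) = -170/147325 + 280759/(-103294) = -170*1/147325 + 280759*(-1/103294) = -34/29465 - 280759/103294 = -8276075931/3043557710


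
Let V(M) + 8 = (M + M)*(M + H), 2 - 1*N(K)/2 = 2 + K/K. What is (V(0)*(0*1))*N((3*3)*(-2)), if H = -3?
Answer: 0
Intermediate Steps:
N(K) = -2 (N(K) = 4 - 2*(2 + K/K) = 4 - 2*(2 + 1) = 4 - 2*3 = 4 - 6 = -2)
V(M) = -8 + 2*M*(-3 + M) (V(M) = -8 + (M + M)*(M - 3) = -8 + (2*M)*(-3 + M) = -8 + 2*M*(-3 + M))
(V(0)*(0*1))*N((3*3)*(-2)) = ((-8 - 6*0 + 2*0²)*(0*1))*(-2) = ((-8 + 0 + 2*0)*0)*(-2) = ((-8 + 0 + 0)*0)*(-2) = -8*0*(-2) = 0*(-2) = 0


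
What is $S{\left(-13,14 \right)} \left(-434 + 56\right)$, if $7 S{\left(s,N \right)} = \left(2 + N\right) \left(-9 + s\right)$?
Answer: $19008$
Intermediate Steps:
$S{\left(s,N \right)} = \frac{\left(-9 + s\right) \left(2 + N\right)}{7}$ ($S{\left(s,N \right)} = \frac{\left(2 + N\right) \left(-9 + s\right)}{7} = \frac{\left(-9 + s\right) \left(2 + N\right)}{7}$)
$S{\left(-13,14 \right)} \left(-434 + 56\right) = \left(- \frac{18}{7} - 18 + \frac{2}{7} \left(-13\right) + \frac{1}{7} \cdot 14 \left(-13\right)\right) \left(-434 + 56\right) = \left(- \frac{18}{7} - 18 - \frac{26}{7} - 26\right) \left(-378\right) = \left(- \frac{352}{7}\right) \left(-378\right) = 19008$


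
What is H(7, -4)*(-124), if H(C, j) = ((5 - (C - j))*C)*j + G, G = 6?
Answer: -21576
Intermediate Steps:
H(C, j) = 6 + C*j*(5 + j - C) (H(C, j) = ((5 - (C - j))*C)*j + 6 = ((5 + (j - C))*C)*j + 6 = ((5 + j - C)*C)*j + 6 = (C*(5 + j - C))*j + 6 = C*j*(5 + j - C) + 6 = 6 + C*j*(5 + j - C))
H(7, -4)*(-124) = (6 + 7*(-4)² - 1*(-4)*7² + 5*7*(-4))*(-124) = (6 + 7*16 - 1*(-4)*49 - 140)*(-124) = (6 + 112 + 196 - 140)*(-124) = 174*(-124) = -21576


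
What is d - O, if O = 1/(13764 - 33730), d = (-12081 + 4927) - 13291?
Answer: -408204869/19966 ≈ -20445.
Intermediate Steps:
d = -20445 (d = -7154 - 13291 = -20445)
O = -1/19966 (O = 1/(-19966) = -1/19966 ≈ -5.0085e-5)
d - O = -20445 - 1*(-1/19966) = -20445 + 1/19966 = -408204869/19966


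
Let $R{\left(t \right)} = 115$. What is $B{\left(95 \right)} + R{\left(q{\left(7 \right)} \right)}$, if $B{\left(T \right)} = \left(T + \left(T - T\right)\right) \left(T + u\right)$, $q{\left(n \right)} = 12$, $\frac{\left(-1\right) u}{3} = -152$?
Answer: $52460$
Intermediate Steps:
$u = 456$ ($u = \left(-3\right) \left(-152\right) = 456$)
$B{\left(T \right)} = T \left(456 + T\right)$ ($B{\left(T \right)} = \left(T + \left(T - T\right)\right) \left(T + 456\right) = \left(T + 0\right) \left(456 + T\right) = T \left(456 + T\right)$)
$B{\left(95 \right)} + R{\left(q{\left(7 \right)} \right)} = 95 \left(456 + 95\right) + 115 = 95 \cdot 551 + 115 = 52345 + 115 = 52460$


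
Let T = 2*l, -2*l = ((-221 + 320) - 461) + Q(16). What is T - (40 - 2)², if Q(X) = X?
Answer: -1098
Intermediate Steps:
l = 173 (l = -(((-221 + 320) - 461) + 16)/2 = -((99 - 461) + 16)/2 = -(-362 + 16)/2 = -½*(-346) = 173)
T = 346 (T = 2*173 = 346)
T - (40 - 2)² = 346 - (40 - 2)² = 346 - 1*38² = 346 - 1*1444 = 346 - 1444 = -1098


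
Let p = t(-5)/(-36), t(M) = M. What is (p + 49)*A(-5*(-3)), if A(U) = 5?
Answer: 8845/36 ≈ 245.69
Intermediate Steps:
p = 5/36 (p = -5/(-36) = -5*(-1/36) = 5/36 ≈ 0.13889)
(p + 49)*A(-5*(-3)) = (5/36 + 49)*5 = (1769/36)*5 = 8845/36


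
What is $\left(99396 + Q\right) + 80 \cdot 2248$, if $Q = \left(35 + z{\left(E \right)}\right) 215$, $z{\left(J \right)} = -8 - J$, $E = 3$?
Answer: $284396$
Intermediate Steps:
$Q = 5160$ ($Q = \left(35 - 11\right) 215 = 24 \cdot 215 = 5160$)
$\left(99396 + Q\right) + 80 \cdot 2248 = \left(99396 + 5160\right) + 80 \cdot 2248 = 104556 + 179840 = 284396$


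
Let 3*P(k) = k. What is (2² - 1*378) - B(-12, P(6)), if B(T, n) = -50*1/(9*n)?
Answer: -3341/9 ≈ -371.22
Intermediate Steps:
P(k) = k/3
B(T, n) = -50/(9*n)
(2² - 1*378) - B(-12, P(6)) = (2² - 1*378) - (-50)/(9*((⅓)*6)) = (4 - 378) - (-50)/(9*2) = -374 - (-50)/(9*2) = -374 - 1*(-25/9) = -374 + 25/9 = -3341/9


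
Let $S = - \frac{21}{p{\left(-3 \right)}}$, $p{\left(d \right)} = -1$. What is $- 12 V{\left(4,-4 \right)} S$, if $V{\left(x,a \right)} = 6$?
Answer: $-1512$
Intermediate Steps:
$S = 21$ ($S = - \frac{21}{-1} = \left(-21\right) \left(-1\right) = 21$)
$- 12 V{\left(4,-4 \right)} S = \left(-12\right) 6 \cdot 21 = \left(-72\right) 21 = -1512$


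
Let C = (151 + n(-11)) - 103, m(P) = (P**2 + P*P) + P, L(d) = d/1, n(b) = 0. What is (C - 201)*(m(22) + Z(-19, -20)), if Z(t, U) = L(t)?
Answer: -148563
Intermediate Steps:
L(d) = d (L(d) = d*1 = d)
Z(t, U) = t
m(P) = P + 2*P**2 (m(P) = (P**2 + P**2) + P = 2*P**2 + P = P + 2*P**2)
C = 48 (C = (151 + 0) - 103 = 151 - 103 = 48)
(C - 201)*(m(22) + Z(-19, -20)) = (48 - 201)*(22*(1 + 2*22) - 19) = -153*(22*(1 + 44) - 19) = -153*(22*45 - 19) = -153*(990 - 19) = -153*971 = -148563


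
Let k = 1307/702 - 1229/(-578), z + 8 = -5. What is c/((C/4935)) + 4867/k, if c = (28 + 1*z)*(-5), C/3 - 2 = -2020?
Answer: 1046205370659/816383918 ≈ 1281.5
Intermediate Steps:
z = -13 (z = -8 - 5 = -13)
C = -6054 (C = 6 + 3*(-2020) = 6 - 6060 = -6054)
k = 404551/101439 (k = 1307*(1/702) - 1229*(-1/578) = 1307/702 + 1229/578 = 404551/101439 ≈ 3.9881)
c = -75 (c = (28 + 1*(-13))*(-5) = (28 - 13)*(-5) = 15*(-5) = -75)
c/((C/4935)) + 4867/k = -75/((-6054/4935)) + 4867/(404551/101439) = -75/((-6054*1/4935)) + 4867*(101439/404551) = -75/(-2018/1645) + 493703613/404551 = -75*(-1645/2018) + 493703613/404551 = 123375/2018 + 493703613/404551 = 1046205370659/816383918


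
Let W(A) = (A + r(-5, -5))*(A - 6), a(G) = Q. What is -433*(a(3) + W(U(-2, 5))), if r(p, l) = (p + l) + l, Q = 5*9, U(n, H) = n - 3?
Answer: -114745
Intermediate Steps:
U(n, H) = -3 + n
Q = 45
a(G) = 45
r(p, l) = p + 2*l (r(p, l) = (l + p) + l = p + 2*l)
W(A) = (-15 + A)*(-6 + A) (W(A) = (A + (-5 + 2*(-5)))*(A - 6) = (A + (-5 - 10))*(-6 + A) = (A - 15)*(-6 + A) = (-15 + A)*(-6 + A))
-433*(a(3) + W(U(-2, 5))) = -433*(45 + (90 + (-3 - 2)**2 - 21*(-3 - 2))) = -433*(45 + (90 + (-5)**2 - 21*(-5))) = -433*(45 + (90 + 25 + 105)) = -433*(45 + 220) = -433*265 = -114745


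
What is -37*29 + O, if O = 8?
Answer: -1065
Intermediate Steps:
-37*29 + O = -37*29 + 8 = -1073 + 8 = -1065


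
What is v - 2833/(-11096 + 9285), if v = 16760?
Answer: 30355193/1811 ≈ 16762.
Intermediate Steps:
v - 2833/(-11096 + 9285) = 16760 - 2833/(-11096 + 9285) = 16760 - 2833/(-1811) = 16760 - 2833*(-1/1811) = 16760 + 2833/1811 = 30355193/1811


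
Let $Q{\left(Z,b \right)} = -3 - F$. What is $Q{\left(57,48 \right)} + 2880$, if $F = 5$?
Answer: $2872$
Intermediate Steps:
$Q{\left(Z,b \right)} = -8$ ($Q{\left(Z,b \right)} = -3 - 5 = -8$)
$Q{\left(57,48 \right)} + 2880 = -8 + 2880 = 2872$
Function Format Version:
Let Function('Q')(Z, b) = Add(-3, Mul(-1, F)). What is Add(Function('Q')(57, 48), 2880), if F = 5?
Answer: 2872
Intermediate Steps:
Function('Q')(Z, b) = -8 (Function('Q')(Z, b) = Add(-3, Mul(-1, 5)) = Add(-3, -5) = -8)
Add(Function('Q')(57, 48), 2880) = Add(-8, 2880) = 2872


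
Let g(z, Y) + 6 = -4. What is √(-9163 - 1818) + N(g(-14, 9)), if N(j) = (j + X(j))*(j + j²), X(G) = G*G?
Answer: 8100 + I*√10981 ≈ 8100.0 + 104.79*I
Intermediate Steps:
g(z, Y) = -10 (g(z, Y) = -6 - 4 = -10)
X(G) = G²
N(j) = (j + j²)² (N(j) = (j + j²)*(j + j²) = (j + j²)²)
√(-9163 - 1818) + N(g(-14, 9)) = √(-9163 - 1818) + (-10)²*(1 + (-10)² + 2*(-10)) = √(-10981) + 100*(1 + 100 - 20) = I*√10981 + 100*81 = I*√10981 + 8100 = 8100 + I*√10981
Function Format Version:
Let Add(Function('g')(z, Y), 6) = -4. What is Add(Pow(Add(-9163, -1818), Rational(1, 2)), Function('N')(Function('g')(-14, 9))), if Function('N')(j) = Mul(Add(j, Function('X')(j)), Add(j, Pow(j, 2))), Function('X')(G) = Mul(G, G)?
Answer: Add(8100, Mul(I, Pow(10981, Rational(1, 2)))) ≈ Add(8100.0, Mul(104.79, I))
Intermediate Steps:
Function('g')(z, Y) = -10 (Function('g')(z, Y) = Add(-6, -4) = -10)
Function('X')(G) = Pow(G, 2)
Function('N')(j) = Pow(Add(j, Pow(j, 2)), 2) (Function('N')(j) = Mul(Add(j, Pow(j, 2)), Add(j, Pow(j, 2))) = Pow(Add(j, Pow(j, 2)), 2))
Add(Pow(Add(-9163, -1818), Rational(1, 2)), Function('N')(Function('g')(-14, 9))) = Add(Pow(Add(-9163, -1818), Rational(1, 2)), Mul(Pow(-10, 2), Add(1, Pow(-10, 2), Mul(2, -10)))) = Add(Pow(-10981, Rational(1, 2)), Mul(100, Add(1, 100, -20))) = Add(Mul(I, Pow(10981, Rational(1, 2))), Mul(100, 81)) = Add(Mul(I, Pow(10981, Rational(1, 2))), 8100) = Add(8100, Mul(I, Pow(10981, Rational(1, 2))))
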